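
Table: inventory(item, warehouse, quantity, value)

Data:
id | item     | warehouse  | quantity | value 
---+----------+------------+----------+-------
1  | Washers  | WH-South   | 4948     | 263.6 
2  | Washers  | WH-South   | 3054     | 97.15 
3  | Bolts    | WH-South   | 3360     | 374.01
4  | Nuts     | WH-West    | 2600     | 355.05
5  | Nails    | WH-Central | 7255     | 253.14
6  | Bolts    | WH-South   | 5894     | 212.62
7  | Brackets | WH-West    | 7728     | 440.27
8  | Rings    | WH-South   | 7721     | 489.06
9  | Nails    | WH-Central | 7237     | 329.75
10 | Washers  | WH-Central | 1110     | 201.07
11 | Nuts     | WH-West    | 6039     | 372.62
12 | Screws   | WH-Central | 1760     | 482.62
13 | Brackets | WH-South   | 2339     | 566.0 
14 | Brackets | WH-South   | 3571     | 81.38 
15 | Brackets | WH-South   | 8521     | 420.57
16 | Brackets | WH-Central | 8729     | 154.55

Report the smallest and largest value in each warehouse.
SELECT warehouse, MIN(value), MAX(value)
FROM inventory
GROUP BY warehouse

Result:
  WH-Central: min=154.55, max=482.62
  WH-South: min=81.38, max=566.00
  WH-West: min=355.05, max=440.27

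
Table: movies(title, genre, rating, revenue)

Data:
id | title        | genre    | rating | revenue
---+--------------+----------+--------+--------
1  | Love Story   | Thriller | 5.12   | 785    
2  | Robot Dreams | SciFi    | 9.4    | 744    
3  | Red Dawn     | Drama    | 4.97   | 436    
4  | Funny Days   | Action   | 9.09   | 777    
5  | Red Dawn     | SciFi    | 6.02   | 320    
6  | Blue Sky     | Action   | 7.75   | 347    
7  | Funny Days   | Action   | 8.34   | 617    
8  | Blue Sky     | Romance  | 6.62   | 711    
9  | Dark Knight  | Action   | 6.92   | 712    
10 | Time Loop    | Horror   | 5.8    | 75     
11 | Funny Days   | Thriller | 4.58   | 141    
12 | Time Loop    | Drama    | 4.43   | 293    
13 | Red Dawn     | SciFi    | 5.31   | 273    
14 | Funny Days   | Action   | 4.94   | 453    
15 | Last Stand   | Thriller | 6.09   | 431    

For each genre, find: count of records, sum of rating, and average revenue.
SELECT genre,
       COUNT(*) as cnt,
       SUM(rating) as total_rating,
       AVG(revenue) as avg_revenue
FROM movies
GROUP BY genre

Result:
  Action: 5 records, 37.04 total rating, 581.20 avg revenue
  Drama: 2 records, 9.40 total rating, 364.50 avg revenue
  Horror: 1 records, 5.80 total rating, 75.00 avg revenue
  Romance: 1 records, 6.62 total rating, 711.00 avg revenue
  SciFi: 3 records, 20.73 total rating, 445.67 avg revenue
  Thriller: 3 records, 15.79 total rating, 452.33 avg revenue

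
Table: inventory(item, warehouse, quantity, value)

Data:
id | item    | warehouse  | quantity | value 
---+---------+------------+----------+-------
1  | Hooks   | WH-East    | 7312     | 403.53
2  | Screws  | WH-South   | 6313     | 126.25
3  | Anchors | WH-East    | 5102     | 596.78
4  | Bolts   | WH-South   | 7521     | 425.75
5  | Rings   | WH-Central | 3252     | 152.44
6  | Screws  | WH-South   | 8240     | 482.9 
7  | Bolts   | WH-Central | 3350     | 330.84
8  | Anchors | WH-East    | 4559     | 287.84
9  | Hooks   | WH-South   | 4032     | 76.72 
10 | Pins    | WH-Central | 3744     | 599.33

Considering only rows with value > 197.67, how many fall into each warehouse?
SELECT warehouse, COUNT(*)
FROM inventory
WHERE value > 197.67
GROUP BY warehouse

Note: WHERE filters rows before grouping.

Result:
  WH-Central: 2
  WH-East: 3
  WH-South: 2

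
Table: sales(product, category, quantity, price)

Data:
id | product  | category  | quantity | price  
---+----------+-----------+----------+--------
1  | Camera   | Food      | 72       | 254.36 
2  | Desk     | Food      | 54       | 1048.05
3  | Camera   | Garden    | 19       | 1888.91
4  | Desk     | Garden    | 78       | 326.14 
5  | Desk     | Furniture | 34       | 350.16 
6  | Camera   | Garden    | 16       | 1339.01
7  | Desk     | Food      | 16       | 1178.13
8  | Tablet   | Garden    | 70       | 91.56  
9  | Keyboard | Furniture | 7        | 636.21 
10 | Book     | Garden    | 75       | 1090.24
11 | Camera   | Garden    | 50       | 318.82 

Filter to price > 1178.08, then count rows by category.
SELECT category, COUNT(*)
FROM sales
WHERE price > 1178.08
GROUP BY category

Note: WHERE filters rows before grouping.

Result:
  Food: 1
  Garden: 2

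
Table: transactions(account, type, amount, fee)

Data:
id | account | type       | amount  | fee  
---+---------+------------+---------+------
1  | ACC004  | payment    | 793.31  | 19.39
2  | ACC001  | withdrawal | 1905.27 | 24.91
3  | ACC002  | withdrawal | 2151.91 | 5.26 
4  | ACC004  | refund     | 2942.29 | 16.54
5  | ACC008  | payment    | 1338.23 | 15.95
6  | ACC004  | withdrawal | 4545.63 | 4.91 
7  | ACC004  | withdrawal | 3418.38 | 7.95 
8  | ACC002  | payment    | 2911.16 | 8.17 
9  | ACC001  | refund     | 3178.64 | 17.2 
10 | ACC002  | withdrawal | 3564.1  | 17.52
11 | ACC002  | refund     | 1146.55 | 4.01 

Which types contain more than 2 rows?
SELECT type, COUNT(*) as cnt
FROM transactions
GROUP BY type
HAVING COUNT(*) > 2

Result:
  payment: 3
  refund: 3
  withdrawal: 5

Note: HAVING filters groups after aggregation, WHERE filters rows before.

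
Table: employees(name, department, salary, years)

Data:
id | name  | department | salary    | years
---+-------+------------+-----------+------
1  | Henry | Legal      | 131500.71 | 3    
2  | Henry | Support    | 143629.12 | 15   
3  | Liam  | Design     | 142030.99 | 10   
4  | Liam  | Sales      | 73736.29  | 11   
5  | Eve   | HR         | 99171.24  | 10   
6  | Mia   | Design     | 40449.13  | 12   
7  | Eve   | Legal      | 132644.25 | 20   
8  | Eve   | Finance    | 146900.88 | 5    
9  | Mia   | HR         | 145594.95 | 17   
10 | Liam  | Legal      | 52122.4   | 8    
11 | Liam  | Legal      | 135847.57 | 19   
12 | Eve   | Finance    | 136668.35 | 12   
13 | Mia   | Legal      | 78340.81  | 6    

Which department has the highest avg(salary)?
SELECT department, AVG(salary) as val
FROM employees
GROUP BY department
ORDER BY val DESC
LIMIT 1

Result: Support with avg(salary) = 143629.12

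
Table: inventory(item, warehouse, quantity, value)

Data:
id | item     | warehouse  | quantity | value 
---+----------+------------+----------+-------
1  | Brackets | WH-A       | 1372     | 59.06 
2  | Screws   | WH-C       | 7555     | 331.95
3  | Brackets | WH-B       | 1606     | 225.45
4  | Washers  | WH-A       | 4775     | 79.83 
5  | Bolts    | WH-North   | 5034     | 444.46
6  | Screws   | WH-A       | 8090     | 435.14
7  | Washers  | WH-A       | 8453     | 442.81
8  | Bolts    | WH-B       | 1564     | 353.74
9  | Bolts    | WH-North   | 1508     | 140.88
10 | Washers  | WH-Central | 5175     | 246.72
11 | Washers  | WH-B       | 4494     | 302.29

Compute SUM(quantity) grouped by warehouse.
SELECT warehouse, SUM(quantity) as result
FROM inventory
GROUP BY warehouse

Result:
  WH-A: 22690
  WH-B: 7664
  WH-C: 7555
  WH-Central: 5175
  WH-North: 6542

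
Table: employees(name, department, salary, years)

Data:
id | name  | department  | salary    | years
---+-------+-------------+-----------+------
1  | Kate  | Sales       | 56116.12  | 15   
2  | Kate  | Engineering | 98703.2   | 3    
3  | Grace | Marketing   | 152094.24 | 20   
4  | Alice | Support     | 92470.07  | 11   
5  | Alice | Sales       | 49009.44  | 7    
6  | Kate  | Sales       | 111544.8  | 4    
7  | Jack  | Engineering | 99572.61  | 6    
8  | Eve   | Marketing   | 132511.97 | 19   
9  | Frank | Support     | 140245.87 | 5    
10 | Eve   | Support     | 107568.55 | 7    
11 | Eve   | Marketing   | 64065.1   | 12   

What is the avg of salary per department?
SELECT department, AVG(salary) as result
FROM employees
GROUP BY department

Result:
  Engineering: 99137.91
  Marketing: 116223.77
  Sales: 72223.45
  Support: 113428.16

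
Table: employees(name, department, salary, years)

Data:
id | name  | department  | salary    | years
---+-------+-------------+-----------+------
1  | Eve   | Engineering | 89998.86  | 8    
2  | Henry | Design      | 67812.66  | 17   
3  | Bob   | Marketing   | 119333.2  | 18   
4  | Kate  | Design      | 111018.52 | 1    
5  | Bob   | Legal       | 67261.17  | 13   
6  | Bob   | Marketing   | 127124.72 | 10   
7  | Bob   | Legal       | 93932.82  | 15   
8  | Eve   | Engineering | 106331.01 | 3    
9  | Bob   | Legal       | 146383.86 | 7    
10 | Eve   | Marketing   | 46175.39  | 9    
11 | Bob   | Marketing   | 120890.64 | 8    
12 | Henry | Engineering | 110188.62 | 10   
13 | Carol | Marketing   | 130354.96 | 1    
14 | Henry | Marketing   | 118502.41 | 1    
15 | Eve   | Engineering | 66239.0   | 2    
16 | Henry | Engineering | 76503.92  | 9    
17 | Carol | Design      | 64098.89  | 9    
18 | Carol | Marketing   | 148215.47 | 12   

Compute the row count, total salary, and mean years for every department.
SELECT department,
       COUNT(*) as cnt,
       SUM(salary) as total_salary,
       AVG(years) as avg_years
FROM employees
GROUP BY department

Result:
  Design: 3 records, 242930.07 total salary, 9.00 avg years
  Engineering: 5 records, 449261.41 total salary, 6.40 avg years
  Legal: 3 records, 307577.85 total salary, 11.67 avg years
  Marketing: 7 records, 810596.79 total salary, 8.43 avg years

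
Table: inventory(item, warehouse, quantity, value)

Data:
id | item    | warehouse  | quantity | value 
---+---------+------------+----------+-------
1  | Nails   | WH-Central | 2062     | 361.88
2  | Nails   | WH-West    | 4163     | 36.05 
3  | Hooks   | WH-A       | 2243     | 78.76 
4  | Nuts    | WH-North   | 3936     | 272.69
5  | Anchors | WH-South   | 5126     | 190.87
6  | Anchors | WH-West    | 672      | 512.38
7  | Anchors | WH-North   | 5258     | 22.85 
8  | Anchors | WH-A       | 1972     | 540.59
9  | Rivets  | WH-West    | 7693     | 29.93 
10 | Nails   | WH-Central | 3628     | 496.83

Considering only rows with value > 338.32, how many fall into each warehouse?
SELECT warehouse, COUNT(*)
FROM inventory
WHERE value > 338.32
GROUP BY warehouse

Note: WHERE filters rows before grouping.

Result:
  WH-A: 1
  WH-Central: 2
  WH-West: 1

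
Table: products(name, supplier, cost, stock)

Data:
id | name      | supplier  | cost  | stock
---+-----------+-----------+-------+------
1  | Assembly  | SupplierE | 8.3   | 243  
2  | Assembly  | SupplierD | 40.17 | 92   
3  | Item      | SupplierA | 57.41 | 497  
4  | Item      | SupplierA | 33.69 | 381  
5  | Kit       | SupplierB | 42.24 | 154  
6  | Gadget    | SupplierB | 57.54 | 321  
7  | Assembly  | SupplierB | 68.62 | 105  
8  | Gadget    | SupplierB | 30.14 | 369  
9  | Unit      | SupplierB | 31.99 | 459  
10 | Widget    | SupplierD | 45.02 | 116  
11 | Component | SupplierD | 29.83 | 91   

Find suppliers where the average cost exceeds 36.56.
SELECT supplier, AVG(cost)
FROM products
GROUP BY supplier
HAVING AVG(cost) > 36.56

Result:
  SupplierA: avg=45.55
  SupplierB: avg=46.11
  SupplierD: avg=38.34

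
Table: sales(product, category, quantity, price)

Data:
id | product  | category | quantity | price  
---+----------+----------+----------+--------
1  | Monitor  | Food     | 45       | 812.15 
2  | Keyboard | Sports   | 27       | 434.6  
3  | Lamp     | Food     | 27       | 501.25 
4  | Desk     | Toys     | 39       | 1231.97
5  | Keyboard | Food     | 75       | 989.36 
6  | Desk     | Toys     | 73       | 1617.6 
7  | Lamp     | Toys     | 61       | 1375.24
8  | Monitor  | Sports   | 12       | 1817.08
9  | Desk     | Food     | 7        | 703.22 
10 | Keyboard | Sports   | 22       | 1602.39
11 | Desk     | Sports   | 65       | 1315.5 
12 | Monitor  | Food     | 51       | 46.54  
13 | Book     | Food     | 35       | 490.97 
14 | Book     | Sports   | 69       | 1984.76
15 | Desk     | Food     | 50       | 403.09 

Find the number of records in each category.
SELECT category, COUNT(*) as count
FROM sales
GROUP BY category

Result:
  Food: 7
  Sports: 5
  Toys: 3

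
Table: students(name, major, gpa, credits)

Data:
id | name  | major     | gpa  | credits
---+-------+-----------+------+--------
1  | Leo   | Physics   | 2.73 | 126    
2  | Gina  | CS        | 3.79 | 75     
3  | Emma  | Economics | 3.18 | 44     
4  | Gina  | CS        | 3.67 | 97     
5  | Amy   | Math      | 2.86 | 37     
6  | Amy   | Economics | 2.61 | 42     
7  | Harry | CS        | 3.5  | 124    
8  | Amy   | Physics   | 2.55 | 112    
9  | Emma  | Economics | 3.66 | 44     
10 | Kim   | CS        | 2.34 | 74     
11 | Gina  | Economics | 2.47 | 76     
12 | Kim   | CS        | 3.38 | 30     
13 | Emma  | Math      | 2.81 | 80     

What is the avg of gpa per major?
SELECT major, AVG(gpa) as result
FROM students
GROUP BY major

Result:
  CS: 3.34
  Economics: 2.98
  Math: 2.84
  Physics: 2.64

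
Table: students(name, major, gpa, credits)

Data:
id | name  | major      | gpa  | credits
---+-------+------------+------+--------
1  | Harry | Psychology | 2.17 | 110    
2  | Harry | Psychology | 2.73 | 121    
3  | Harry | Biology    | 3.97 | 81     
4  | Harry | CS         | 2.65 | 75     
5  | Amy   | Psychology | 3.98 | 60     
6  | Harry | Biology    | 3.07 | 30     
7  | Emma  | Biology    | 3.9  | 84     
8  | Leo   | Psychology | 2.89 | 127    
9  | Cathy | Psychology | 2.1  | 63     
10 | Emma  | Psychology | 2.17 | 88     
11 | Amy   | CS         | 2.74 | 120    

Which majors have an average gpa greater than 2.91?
SELECT major, AVG(gpa)
FROM students
GROUP BY major
HAVING AVG(gpa) > 2.91

Result:
  Biology: avg=3.65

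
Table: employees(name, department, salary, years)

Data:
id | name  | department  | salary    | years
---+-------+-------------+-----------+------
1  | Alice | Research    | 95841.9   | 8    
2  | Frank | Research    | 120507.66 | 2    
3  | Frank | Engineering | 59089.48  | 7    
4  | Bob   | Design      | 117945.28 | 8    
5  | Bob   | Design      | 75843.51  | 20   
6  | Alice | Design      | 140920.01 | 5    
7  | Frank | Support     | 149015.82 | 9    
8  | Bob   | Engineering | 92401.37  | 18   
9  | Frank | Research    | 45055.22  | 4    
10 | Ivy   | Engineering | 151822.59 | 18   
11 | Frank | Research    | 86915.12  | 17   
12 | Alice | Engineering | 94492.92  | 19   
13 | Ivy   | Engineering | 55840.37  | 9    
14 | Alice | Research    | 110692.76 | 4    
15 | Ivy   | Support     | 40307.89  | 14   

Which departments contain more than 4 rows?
SELECT department, COUNT(*) as cnt
FROM employees
GROUP BY department
HAVING COUNT(*) > 4

Result:
  Engineering: 5
  Research: 5

Note: HAVING filters groups after aggregation, WHERE filters rows before.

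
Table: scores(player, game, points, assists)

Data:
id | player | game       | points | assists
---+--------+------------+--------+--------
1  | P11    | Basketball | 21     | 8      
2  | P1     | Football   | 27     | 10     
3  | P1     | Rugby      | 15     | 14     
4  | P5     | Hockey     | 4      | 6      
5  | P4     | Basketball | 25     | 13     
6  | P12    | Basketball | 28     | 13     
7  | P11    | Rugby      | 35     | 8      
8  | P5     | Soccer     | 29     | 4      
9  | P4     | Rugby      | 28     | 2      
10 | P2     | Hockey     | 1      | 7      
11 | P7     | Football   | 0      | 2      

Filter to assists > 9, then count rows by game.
SELECT game, COUNT(*)
FROM scores
WHERE assists > 9
GROUP BY game

Note: WHERE filters rows before grouping.

Result:
  Basketball: 2
  Football: 1
  Rugby: 1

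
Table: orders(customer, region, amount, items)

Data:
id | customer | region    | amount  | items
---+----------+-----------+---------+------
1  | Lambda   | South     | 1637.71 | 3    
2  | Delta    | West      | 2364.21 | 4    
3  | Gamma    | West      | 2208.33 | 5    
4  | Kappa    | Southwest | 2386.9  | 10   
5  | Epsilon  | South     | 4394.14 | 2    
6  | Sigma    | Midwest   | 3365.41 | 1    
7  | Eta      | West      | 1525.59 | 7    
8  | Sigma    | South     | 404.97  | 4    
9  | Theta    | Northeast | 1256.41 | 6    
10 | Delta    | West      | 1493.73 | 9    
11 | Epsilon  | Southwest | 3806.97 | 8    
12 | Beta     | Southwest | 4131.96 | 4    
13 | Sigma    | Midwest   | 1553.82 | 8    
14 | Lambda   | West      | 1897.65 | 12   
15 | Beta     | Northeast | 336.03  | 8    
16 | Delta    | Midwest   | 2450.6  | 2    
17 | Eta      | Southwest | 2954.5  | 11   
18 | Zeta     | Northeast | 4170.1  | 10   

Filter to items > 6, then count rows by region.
SELECT region, COUNT(*)
FROM orders
WHERE items > 6
GROUP BY region

Note: WHERE filters rows before grouping.

Result:
  Midwest: 1
  Northeast: 2
  Southwest: 3
  West: 3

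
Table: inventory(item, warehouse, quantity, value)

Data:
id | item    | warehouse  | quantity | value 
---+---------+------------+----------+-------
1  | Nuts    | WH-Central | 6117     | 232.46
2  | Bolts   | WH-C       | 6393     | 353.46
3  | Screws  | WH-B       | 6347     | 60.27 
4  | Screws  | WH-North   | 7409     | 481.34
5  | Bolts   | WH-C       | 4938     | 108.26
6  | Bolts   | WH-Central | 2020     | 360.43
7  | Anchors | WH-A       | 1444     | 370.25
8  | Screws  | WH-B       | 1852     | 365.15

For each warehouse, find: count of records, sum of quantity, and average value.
SELECT warehouse,
       COUNT(*) as cnt,
       SUM(quantity) as total_quantity,
       AVG(value) as avg_value
FROM inventory
GROUP BY warehouse

Result:
  WH-A: 1 records, 1444 total quantity, 370.25 avg value
  WH-B: 2 records, 8199 total quantity, 212.71 avg value
  WH-C: 2 records, 11331 total quantity, 230.86 avg value
  WH-Central: 2 records, 8137 total quantity, 296.45 avg value
  WH-North: 1 records, 7409 total quantity, 481.34 avg value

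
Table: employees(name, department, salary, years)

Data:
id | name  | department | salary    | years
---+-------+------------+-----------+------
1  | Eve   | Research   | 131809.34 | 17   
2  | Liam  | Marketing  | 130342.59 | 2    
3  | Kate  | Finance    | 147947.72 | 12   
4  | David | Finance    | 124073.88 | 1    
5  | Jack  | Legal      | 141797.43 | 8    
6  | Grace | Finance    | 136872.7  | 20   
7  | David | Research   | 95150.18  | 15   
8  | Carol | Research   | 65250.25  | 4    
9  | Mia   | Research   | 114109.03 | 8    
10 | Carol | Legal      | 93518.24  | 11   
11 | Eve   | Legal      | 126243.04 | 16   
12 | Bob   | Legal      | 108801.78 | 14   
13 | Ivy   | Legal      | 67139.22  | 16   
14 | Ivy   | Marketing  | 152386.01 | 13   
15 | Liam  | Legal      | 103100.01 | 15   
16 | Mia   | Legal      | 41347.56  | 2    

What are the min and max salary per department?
SELECT department, MIN(salary), MAX(salary)
FROM employees
GROUP BY department

Result:
  Finance: min=124073.88, max=147947.72
  Legal: min=41347.56, max=141797.43
  Marketing: min=130342.59, max=152386.01
  Research: min=65250.25, max=131809.34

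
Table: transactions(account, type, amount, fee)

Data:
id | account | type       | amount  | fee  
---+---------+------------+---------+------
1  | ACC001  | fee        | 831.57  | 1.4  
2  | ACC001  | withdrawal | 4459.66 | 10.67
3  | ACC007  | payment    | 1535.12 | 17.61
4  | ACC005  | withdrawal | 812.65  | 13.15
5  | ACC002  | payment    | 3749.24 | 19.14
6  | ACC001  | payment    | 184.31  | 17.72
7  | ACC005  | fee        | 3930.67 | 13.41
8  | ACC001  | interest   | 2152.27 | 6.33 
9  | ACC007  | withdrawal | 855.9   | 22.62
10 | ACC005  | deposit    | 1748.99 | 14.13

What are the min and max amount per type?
SELECT type, MIN(amount), MAX(amount)
FROM transactions
GROUP BY type

Result:
  deposit: min=1748.99, max=1748.99
  fee: min=831.57, max=3930.67
  interest: min=2152.27, max=2152.27
  payment: min=184.31, max=3749.24
  withdrawal: min=812.65, max=4459.66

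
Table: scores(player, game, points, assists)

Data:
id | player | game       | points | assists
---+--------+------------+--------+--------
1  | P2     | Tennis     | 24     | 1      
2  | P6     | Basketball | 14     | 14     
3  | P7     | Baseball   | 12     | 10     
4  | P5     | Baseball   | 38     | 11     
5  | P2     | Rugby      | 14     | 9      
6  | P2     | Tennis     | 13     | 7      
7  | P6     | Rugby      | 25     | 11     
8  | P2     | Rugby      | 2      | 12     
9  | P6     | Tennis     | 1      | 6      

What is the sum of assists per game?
SELECT game, SUM(assists) as result
FROM scores
GROUP BY game

Result:
  Baseball: 21
  Basketball: 14
  Rugby: 32
  Tennis: 14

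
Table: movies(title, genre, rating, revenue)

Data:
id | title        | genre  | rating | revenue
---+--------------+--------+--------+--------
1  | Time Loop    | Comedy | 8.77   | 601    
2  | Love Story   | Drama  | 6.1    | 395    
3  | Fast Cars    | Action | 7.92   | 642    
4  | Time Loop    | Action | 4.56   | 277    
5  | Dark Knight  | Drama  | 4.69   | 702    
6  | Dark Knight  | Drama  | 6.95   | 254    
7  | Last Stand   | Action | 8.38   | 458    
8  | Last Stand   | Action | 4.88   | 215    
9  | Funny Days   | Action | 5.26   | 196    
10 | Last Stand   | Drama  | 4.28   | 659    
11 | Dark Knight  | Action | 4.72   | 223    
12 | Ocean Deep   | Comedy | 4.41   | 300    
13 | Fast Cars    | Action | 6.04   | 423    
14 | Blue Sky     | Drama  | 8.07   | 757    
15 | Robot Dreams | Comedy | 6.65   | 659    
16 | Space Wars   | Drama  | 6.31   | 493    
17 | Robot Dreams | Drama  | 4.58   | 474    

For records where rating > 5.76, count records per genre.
SELECT genre, COUNT(*)
FROM movies
WHERE rating > 5.76
GROUP BY genre

Note: WHERE filters rows before grouping.

Result:
  Action: 3
  Comedy: 2
  Drama: 4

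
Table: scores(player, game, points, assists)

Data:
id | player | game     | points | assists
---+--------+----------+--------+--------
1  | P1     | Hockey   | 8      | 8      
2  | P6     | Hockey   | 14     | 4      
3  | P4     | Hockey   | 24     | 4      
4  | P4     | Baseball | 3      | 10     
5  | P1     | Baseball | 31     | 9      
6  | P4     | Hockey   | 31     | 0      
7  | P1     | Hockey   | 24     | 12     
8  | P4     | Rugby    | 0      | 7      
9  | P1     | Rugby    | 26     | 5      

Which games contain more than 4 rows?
SELECT game, COUNT(*) as cnt
FROM scores
GROUP BY game
HAVING COUNT(*) > 4

Result:
  Hockey: 5

Note: HAVING filters groups after aggregation, WHERE filters rows before.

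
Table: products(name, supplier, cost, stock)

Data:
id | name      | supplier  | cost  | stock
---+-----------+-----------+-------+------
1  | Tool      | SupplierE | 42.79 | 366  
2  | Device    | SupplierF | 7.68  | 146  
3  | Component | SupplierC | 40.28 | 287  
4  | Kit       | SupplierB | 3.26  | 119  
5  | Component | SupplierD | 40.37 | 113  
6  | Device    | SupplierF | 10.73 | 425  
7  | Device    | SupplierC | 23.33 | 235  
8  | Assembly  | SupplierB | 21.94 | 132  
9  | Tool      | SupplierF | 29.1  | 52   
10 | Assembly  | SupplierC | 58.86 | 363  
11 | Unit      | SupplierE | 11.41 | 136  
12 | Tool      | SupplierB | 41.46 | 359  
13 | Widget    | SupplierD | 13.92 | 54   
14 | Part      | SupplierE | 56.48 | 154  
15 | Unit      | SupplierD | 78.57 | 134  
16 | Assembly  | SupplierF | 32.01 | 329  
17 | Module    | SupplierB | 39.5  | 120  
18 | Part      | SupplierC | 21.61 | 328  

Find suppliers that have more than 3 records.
SELECT supplier, COUNT(*) as cnt
FROM products
GROUP BY supplier
HAVING COUNT(*) > 3

Result:
  SupplierB: 4
  SupplierC: 4
  SupplierF: 4

Note: HAVING filters groups after aggregation, WHERE filters rows before.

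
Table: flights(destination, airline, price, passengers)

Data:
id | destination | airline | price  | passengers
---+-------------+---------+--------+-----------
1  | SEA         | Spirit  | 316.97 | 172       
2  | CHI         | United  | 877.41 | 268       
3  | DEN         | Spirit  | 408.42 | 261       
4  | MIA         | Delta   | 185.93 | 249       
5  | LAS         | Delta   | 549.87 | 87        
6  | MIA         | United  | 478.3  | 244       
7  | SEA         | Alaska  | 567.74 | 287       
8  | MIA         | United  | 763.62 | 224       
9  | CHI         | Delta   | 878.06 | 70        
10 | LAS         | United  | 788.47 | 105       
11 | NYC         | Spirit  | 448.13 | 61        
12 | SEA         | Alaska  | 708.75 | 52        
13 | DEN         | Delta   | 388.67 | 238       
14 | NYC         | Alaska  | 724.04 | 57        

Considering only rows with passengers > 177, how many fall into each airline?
SELECT airline, COUNT(*)
FROM flights
WHERE passengers > 177
GROUP BY airline

Note: WHERE filters rows before grouping.

Result:
  Alaska: 1
  Delta: 2
  Spirit: 1
  United: 3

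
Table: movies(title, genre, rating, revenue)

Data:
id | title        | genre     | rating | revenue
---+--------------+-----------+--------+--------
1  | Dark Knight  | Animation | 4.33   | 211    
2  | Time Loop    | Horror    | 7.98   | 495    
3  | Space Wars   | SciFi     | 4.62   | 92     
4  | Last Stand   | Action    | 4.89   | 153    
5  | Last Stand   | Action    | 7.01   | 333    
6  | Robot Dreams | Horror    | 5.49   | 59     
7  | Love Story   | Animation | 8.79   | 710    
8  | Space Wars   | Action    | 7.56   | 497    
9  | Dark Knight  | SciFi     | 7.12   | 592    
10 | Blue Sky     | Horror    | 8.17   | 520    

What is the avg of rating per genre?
SELECT genre, AVG(rating) as result
FROM movies
GROUP BY genre

Result:
  Action: 6.49
  Animation: 6.56
  Horror: 7.21
  SciFi: 5.87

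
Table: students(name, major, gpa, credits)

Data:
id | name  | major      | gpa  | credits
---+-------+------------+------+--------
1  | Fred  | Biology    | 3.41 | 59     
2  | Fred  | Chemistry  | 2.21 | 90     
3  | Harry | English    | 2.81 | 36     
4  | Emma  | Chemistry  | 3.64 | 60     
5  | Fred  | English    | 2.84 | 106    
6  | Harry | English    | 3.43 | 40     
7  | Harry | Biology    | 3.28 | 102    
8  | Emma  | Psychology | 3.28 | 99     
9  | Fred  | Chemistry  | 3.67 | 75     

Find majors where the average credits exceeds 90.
SELECT major, AVG(credits)
FROM students
GROUP BY major
HAVING AVG(credits) > 90

Result:
  Psychology: avg=99.00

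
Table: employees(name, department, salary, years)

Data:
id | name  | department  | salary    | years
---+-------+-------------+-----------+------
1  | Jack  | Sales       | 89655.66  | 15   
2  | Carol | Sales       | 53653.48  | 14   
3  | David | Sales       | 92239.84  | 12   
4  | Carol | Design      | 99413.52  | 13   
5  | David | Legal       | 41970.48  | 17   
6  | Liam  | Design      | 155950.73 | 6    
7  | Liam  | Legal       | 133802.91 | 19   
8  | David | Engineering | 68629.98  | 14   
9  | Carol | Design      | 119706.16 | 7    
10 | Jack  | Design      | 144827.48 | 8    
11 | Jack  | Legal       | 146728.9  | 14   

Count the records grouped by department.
SELECT department, COUNT(*) as count
FROM employees
GROUP BY department

Result:
  Design: 4
  Engineering: 1
  Legal: 3
  Sales: 3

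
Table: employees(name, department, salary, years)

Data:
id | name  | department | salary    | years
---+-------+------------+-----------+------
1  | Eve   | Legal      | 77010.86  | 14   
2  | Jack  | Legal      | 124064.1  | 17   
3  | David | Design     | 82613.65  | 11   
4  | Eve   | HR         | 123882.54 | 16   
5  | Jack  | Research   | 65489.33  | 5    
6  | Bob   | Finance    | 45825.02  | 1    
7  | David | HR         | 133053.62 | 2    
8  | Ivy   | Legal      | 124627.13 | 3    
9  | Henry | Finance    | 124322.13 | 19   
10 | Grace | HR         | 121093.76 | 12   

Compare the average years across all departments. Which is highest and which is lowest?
SELECT department, AVG(years)
FROM employees
GROUP BY department
ORDER BY AVG(years)

All groups:
  Research: 5.00
  Finance: 10.00
  HR: 10.00
  Design: 11.00
  Legal: 11.33

Highest: Legal (11.33)
Lowest: Research (5.00)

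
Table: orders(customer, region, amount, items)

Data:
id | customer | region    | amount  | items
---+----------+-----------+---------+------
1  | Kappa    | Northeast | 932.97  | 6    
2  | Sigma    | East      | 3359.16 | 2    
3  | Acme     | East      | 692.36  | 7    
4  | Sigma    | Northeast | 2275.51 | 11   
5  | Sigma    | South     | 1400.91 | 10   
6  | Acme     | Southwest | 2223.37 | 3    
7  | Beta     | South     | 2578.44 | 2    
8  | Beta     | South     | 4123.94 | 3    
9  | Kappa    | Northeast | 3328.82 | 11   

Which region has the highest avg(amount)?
SELECT region, AVG(amount) as val
FROM orders
GROUP BY region
ORDER BY val DESC
LIMIT 1

Result: South with avg(amount) = 2701.10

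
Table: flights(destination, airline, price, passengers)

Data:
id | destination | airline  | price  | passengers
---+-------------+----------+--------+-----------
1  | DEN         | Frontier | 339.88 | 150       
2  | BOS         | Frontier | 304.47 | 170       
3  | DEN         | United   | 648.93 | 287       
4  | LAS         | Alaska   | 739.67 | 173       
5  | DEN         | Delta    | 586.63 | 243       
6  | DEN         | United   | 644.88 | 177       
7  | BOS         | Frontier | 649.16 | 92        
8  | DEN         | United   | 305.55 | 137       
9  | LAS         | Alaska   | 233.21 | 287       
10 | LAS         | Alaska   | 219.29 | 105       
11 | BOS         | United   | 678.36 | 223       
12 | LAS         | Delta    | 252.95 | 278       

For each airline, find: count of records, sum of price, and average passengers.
SELECT airline,
       COUNT(*) as cnt,
       SUM(price) as total_price,
       AVG(passengers) as avg_passengers
FROM flights
GROUP BY airline

Result:
  Alaska: 3 records, 1192.17 total price, 188.33 avg passengers
  Delta: 2 records, 839.58 total price, 260.50 avg passengers
  Frontier: 3 records, 1293.51 total price, 137.33 avg passengers
  United: 4 records, 2277.72 total price, 206.00 avg passengers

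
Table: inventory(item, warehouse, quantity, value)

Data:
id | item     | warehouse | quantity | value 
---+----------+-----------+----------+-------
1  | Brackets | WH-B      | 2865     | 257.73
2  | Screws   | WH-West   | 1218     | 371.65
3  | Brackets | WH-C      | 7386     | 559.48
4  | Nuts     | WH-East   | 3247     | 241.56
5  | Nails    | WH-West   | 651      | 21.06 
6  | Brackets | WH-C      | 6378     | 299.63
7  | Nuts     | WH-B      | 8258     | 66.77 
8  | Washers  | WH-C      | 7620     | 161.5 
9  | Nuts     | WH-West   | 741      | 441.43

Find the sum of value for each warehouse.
SELECT warehouse, SUM(value) as result
FROM inventory
GROUP BY warehouse

Result:
  WH-B: 324.50
  WH-C: 1020.61
  WH-East: 241.56
  WH-West: 834.14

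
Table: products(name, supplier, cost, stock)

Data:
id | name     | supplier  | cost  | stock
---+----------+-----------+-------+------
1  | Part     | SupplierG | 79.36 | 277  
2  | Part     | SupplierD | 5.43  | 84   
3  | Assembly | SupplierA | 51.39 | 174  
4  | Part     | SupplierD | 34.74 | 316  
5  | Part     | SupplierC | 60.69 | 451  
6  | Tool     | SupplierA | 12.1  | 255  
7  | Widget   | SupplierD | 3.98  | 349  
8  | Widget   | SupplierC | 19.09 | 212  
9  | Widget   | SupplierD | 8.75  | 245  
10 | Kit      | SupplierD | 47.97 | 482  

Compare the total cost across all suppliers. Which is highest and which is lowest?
SELECT supplier, SUM(cost)
FROM products
GROUP BY supplier
ORDER BY SUM(cost)

All groups:
  SupplierA: 63.49
  SupplierG: 79.36
  SupplierC: 79.78
  SupplierD: 100.87

Highest: SupplierD (100.87)
Lowest: SupplierA (63.49)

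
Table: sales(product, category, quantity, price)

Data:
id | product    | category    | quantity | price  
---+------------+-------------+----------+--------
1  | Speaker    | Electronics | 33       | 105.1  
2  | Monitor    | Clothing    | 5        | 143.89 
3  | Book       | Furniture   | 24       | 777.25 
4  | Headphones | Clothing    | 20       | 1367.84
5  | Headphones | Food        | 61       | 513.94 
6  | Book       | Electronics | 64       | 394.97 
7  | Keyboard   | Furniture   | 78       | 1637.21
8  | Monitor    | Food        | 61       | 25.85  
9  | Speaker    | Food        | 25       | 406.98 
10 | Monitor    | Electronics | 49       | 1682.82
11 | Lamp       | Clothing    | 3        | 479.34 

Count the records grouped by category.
SELECT category, COUNT(*) as count
FROM sales
GROUP BY category

Result:
  Clothing: 3
  Electronics: 3
  Food: 3
  Furniture: 2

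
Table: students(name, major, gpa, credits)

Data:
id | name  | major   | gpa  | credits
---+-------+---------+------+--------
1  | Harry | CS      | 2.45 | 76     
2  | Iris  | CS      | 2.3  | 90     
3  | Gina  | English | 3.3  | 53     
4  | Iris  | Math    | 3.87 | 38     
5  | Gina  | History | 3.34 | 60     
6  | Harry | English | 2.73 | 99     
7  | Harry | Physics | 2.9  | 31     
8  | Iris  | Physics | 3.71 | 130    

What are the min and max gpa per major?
SELECT major, MIN(gpa), MAX(gpa)
FROM students
GROUP BY major

Result:
  CS: min=2.30, max=2.45
  English: min=2.73, max=3.30
  History: min=3.34, max=3.34
  Math: min=3.87, max=3.87
  Physics: min=2.90, max=3.71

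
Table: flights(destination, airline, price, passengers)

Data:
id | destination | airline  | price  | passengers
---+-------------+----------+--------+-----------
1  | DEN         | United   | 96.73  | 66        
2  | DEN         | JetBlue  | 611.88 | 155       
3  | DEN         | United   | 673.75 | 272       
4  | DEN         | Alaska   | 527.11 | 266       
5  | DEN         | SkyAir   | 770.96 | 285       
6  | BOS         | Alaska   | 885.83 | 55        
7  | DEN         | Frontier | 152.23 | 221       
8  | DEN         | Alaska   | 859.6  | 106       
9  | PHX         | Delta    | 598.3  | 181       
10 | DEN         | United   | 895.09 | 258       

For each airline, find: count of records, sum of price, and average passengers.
SELECT airline,
       COUNT(*) as cnt,
       SUM(price) as total_price,
       AVG(passengers) as avg_passengers
FROM flights
GROUP BY airline

Result:
  Alaska: 3 records, 2272.54 total price, 142.33 avg passengers
  Delta: 1 records, 598.30 total price, 181.00 avg passengers
  Frontier: 1 records, 152.23 total price, 221.00 avg passengers
  JetBlue: 1 records, 611.88 total price, 155.00 avg passengers
  SkyAir: 1 records, 770.96 total price, 285.00 avg passengers
  United: 3 records, 1665.57 total price, 198.67 avg passengers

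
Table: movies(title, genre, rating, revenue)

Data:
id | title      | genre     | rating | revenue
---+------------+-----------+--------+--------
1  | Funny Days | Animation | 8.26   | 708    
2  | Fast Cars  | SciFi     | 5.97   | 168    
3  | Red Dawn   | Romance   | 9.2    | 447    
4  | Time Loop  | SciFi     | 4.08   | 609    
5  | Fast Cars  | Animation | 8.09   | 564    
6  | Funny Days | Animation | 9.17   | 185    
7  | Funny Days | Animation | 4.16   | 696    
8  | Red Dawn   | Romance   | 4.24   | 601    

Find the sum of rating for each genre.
SELECT genre, SUM(rating) as result
FROM movies
GROUP BY genre

Result:
  Animation: 29.68
  Romance: 13.44
  SciFi: 10.05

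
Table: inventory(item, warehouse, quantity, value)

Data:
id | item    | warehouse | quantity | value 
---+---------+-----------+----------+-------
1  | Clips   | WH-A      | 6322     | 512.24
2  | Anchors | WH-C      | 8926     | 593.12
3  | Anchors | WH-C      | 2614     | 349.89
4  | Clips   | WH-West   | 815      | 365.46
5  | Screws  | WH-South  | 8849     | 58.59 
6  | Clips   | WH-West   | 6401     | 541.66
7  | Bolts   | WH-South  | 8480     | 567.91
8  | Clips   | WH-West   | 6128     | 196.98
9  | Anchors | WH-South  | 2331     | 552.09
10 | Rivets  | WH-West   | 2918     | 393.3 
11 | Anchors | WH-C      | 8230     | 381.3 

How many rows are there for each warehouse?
SELECT warehouse, COUNT(*) as count
FROM inventory
GROUP BY warehouse

Result:
  WH-A: 1
  WH-C: 3
  WH-South: 3
  WH-West: 4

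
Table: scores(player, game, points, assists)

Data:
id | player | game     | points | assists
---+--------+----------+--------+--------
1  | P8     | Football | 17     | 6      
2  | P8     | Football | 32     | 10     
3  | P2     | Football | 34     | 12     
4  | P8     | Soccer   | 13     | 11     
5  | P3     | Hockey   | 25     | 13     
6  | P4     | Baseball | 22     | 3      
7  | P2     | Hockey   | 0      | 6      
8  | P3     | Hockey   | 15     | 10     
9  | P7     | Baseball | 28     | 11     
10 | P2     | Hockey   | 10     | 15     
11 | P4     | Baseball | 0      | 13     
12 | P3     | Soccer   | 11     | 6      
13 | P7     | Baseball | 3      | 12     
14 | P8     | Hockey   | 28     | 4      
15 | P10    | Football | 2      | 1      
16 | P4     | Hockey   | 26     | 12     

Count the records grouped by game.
SELECT game, COUNT(*) as count
FROM scores
GROUP BY game

Result:
  Baseball: 4
  Football: 4
  Hockey: 6
  Soccer: 2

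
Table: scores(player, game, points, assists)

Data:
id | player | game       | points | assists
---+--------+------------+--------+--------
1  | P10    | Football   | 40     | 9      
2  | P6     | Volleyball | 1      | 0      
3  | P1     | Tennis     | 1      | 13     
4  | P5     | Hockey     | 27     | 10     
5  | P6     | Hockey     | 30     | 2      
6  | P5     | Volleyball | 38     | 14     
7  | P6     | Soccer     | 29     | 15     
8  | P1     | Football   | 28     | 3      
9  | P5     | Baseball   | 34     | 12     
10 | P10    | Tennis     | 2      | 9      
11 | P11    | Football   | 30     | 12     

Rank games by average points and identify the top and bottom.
SELECT game, AVG(points)
FROM scores
GROUP BY game
ORDER BY AVG(points)

All groups:
  Tennis: 1.50
  Volleyball: 19.50
  Hockey: 28.50
  Soccer: 29.00
  Football: 32.67
  Baseball: 34.00

Highest: Baseball (34.00)
Lowest: Tennis (1.50)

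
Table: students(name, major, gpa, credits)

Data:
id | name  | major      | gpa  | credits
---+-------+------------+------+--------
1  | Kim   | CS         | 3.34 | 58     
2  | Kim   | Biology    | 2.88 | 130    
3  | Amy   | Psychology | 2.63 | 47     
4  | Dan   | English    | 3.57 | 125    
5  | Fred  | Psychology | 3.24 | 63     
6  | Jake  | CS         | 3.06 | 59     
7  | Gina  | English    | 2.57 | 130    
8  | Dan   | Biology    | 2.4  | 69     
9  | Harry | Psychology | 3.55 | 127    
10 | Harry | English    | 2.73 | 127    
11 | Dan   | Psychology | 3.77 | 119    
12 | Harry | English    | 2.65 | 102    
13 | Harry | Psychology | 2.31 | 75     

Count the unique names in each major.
SELECT major, COUNT(DISTINCT name)
FROM students
GROUP BY major

Result:
  Biology: 2 distinct
  CS: 2 distinct
  English: 3 distinct
  Psychology: 4 distinct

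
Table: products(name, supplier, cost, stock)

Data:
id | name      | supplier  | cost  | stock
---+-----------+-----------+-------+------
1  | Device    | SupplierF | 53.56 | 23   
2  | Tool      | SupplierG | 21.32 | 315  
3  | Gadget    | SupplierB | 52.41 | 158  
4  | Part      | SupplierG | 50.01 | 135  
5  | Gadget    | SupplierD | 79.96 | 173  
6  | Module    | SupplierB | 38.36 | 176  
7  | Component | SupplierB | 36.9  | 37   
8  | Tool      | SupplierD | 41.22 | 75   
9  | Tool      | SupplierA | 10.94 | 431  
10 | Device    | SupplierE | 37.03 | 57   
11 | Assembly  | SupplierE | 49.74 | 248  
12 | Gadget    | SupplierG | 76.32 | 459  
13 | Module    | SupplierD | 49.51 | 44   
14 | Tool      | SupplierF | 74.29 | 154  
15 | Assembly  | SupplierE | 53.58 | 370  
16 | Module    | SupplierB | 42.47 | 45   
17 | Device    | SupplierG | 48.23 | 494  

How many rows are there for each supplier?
SELECT supplier, COUNT(*) as count
FROM products
GROUP BY supplier

Result:
  SupplierA: 1
  SupplierB: 4
  SupplierD: 3
  SupplierE: 3
  SupplierF: 2
  SupplierG: 4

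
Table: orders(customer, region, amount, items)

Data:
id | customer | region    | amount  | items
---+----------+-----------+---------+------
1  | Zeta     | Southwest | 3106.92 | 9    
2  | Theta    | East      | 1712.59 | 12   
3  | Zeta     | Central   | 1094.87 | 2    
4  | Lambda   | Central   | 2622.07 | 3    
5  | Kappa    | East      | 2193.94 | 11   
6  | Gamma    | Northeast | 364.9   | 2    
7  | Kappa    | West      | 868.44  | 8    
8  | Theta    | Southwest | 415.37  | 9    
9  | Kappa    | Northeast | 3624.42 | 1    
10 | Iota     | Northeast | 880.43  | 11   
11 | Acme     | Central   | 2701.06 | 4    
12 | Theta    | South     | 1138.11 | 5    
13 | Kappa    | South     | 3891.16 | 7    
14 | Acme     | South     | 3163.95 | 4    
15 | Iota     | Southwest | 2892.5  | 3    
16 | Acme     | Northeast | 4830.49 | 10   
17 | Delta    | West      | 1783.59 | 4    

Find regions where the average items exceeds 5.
SELECT region, AVG(items)
FROM orders
GROUP BY region
HAVING AVG(items) > 5

Result:
  East: avg=11.50
  Northeast: avg=6.00
  South: avg=5.33
  Southwest: avg=7.00
  West: avg=6.00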